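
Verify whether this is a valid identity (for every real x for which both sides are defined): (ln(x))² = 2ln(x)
Claim: (ln(x))² = 2ln(x).
Test a specific point where both sides are defined: x = 1/2.
LHS = (ln(x))² ≈ 0.4805
RHS = 2ln(x) ≈ -1.3863
Since 0.4805 ≠ -1.3863, the equation fails at this point, so it cannot hold for every real x for which both sides are defined.
2ln(x) equals ln(x²), which is not the same as (ln x)².

Conclusion: No, this is NOT an identity.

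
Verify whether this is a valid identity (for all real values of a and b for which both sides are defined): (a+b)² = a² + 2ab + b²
Yes, this is an identity.

Claim: (a+b)² = a² + 2ab + b².
Reasoning: Expand: (a+b)² = (a+b)(a+b) = a·a + a·b + b·a + b·b = a² + 2ab + b².
So the two sides agree for all real values of a and b for which both sides are defined.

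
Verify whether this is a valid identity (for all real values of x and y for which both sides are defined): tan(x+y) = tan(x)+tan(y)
No, this is NOT an identity.

Claim: tan(x+y) = tan(x)+tan(y).
Test a specific point where both sides are defined: x = π/6, y = -π/3.
LHS = tan(x+y) ≈ -0.5774
RHS = tan(x)+tan(y) ≈ -1.1547
Since -0.5774 ≠ -1.1547, the equation fails at this point, so it cannot hold for all real values of x and y for which both sides are defined.
The correct formula is tan(x+y) = (tan(x) + tan(y))/(1 - tan(x)tan(y)).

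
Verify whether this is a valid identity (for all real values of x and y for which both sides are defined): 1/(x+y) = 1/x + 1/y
Claim: 1/(x+y) = 1/x + 1/y.
Test a specific point where both sides are defined: x = 1, y = -3.
LHS = 1/(x+y) ≈ -0.5000
RHS = 1/x + 1/y ≈ 0.6667
Since -0.5000 ≠ 0.6667, the equation fails at this point, so it cannot hold for all real values of x and y for which both sides are defined.
1/x + 1/y = (x+y)/(xy), which is not 1/(x+y).

Conclusion: No, this is NOT an identity.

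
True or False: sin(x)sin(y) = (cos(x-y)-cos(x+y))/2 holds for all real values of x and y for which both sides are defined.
True.

Claim: sin(x)sin(y) = (cos(x-y)-cos(x+y))/2.
Reasoning: cos(x-y) = cos(x)cos(y) + sin(x)sin(y) and cos(x+y) = cos(x)cos(y) - sin(x)sin(y). Subtracting, cos(x-y) - cos(x+y) = 2sin(x)sin(y); divide by 2.
So the two sides agree for all real values of x and y for which both sides are defined.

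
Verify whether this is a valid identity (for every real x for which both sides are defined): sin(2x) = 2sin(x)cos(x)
Claim: sin(2x) = 2sin(x)cos(x).
Reasoning: Put y = x in the addition formula sin(x+y) = sin(x)cos(y) + cos(x)sin(y): sin(2x) = sin(x)cos(x) + cos(x)sin(x) = 2sin(x)cos(x).
So the two sides agree for every real x for which both sides are defined.

Conclusion: Yes, this is an identity.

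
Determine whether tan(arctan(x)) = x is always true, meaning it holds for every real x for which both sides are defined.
Yes, this is an identity.

Claim: tan(arctan(x)) = x.
Reasoning: For every real x, arctan(x) is by definition the angle in (-π/2, π/2) whose tangent equals x. Taking the tangent of that angle returns x.
So the two sides agree for every real x for which both sides are defined.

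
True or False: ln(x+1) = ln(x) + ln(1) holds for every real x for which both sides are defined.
Claim: ln(x+1) = ln(x) + ln(1).
Test a specific point where both sides are defined: x = 2.
LHS = ln(x+1) ≈ 1.0986
RHS = ln(x) + ln(1) ≈ 0.6931
Since 1.0986 ≠ 0.6931, the equation fails at this point, so it cannot hold for every real x for which both sides are defined.
ln(1) = 0, so the right side is just ln(x), which differs from ln(x+1).

Conclusion: False.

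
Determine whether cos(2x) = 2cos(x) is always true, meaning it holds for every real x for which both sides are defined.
Claim: cos(2x) = 2cos(x).
Test a specific point where both sides are defined: x = 2π/3.
LHS = cos(2x) ≈ -0.5000
RHS = 2cos(x) ≈ -1.0000
Since -0.5000 ≠ -1.0000, the equation fails at this point, so it cannot hold for every real x for which both sides are defined.
The correct double-angle formula is cos(2x) = cos²x - sin²x.

Conclusion: No, this is NOT an identity.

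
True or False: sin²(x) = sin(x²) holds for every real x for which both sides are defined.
Claim: sin²(x) = sin(x²).
Test a specific point where both sides are defined: x = π/2.
LHS = sin²(x) ≈ 1.0000
RHS = sin(x²) ≈ 0.6243
Since 1.0000 ≠ 0.6243, the equation fails at this point, so it cannot hold for every real x for which both sides are defined.
sin²(x) means (sin x)², squaring the output; sin(x²) squares the input. These are different functions.

Conclusion: False.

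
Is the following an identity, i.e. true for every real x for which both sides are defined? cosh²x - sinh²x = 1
Yes, this is an identity.

Claim: cosh²x - sinh²x = 1.
Reasoning: With cosh(x) = (e^x + e^-x)/2 and sinh(x) = (e^x - e^-x)/2: cosh²x = (e^(2x) + 2 + e^(-2x))/4 and sinh²x = (e^(2x) - 2 + e^(-2x))/4. Subtracting leaves 4/4 = 1.
So the two sides agree for every real x for which both sides are defined.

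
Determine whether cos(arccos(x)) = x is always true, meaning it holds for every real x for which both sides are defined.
Yes, this is an identity.

Claim: cos(arccos(x)) = x.
Reasoning: For -1 ≤ x ≤ 1 (where arccos is defined), arccos(x) is by definition an angle whose cosine equals x. Taking the cosine of that angle returns x. (Note the other order, arccos(cos x) = x, is NOT an identity.)
So the two sides agree for every real x for which both sides are defined.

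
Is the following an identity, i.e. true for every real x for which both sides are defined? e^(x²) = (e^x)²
No, this is NOT an identity.

Claim: e^(x²) = (e^x)².
Test a specific point where both sides are defined: x = -1.
LHS = e^(x²) ≈ 2.7183
RHS = (e^x)² ≈ 0.1353
Since 2.7183 ≠ 0.1353, the equation fails at this point, so it cannot hold for every real x for which both sides are defined.
(e^x)² = e^(2x), and 2x ≠ x² in general.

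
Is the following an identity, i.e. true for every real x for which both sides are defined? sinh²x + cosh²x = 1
Claim: sinh²x + cosh²x = 1.
Test a specific point where both sides are defined: x = 3.
LHS = sinh²x + cosh²x ≈ 201.7156
RHS = 1 ≈ 1.0000
Since 201.7156 ≠ 1.0000, the equation fails at this point, so it cannot hold for every real x for which both sides are defined.
The correct hyperbolic identity is cosh²x - sinh²x = 1 (a difference); the sum sinh²x + cosh²x equals cosh(2x).

Conclusion: No, this is NOT an identity.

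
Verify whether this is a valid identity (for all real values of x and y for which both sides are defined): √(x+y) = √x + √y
Claim: √(x+y) = √x + √y.
Test a specific point where both sides are defined: x = 3/2, y = 5.
LHS = √(x+y) ≈ 2.5495
RHS = √x + √y ≈ 3.4608
Since 2.5495 ≠ 3.4608, the equation fails at this point, so it cannot hold for all real values of x and y for which both sides are defined.
Squaring the right side gives x + 2√(xy) + y, not x + y.

Conclusion: No, this is NOT an identity.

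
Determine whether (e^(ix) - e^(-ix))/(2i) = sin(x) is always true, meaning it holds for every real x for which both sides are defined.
Yes, this is an identity.

Claim: (e^(ix) - e^(-ix))/(2i) = sin(x).
Reasoning: By Euler's formula e^(ix) = cos(x) + i·sin(x) and e^(-ix) = cos(x) - i·sin(x). Subtracting cancels the cosine terms: e^(ix) - e^(-ix) = 2i·sin(x); divide by 2i.
So the two sides agree for every real x for which both sides are defined.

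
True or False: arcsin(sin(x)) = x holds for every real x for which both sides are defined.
Claim: arcsin(sin(x)) = x.
Test a specific point where both sides are defined: x = π.
LHS = arcsin(sin(x)) ≈ 0.0000
RHS = x ≈ 3.1416
Since 0.0000 ≠ 3.1416, the equation fails at this point, so it cannot hold for every real x for which both sides are defined.
arcsin only returns values in [-π/2, π/2], so arcsin(sin(x)) = x holds only for x in that interval, not for all real x.

Conclusion: False.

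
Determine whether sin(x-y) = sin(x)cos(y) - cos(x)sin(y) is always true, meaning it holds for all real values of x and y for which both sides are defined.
Claim: sin(x-y) = sin(x)cos(y) - cos(x)sin(y).
Reasoning: Replace y by -y in sin(x+y) = sin(x)cos(y) + cos(x)sin(y) and use cos(-y) = cos(y), sin(-y) = -sin(y): sin(x-y) = sin(x)cos(y) - cos(x)sin(y).
So the two sides agree for all real values of x and y for which both sides are defined.

Conclusion: Yes, this is an identity.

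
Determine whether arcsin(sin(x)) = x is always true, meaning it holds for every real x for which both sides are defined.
No, this is NOT an identity.

Claim: arcsin(sin(x)) = x.
Test a specific point where both sides are defined: x = π.
LHS = arcsin(sin(x)) ≈ 0.0000
RHS = x ≈ 3.1416
Since 0.0000 ≠ 3.1416, the equation fails at this point, so it cannot hold for every real x for which both sides are defined.
arcsin only returns values in [-π/2, π/2], so arcsin(sin(x)) = x holds only for x in that interval, not for all real x.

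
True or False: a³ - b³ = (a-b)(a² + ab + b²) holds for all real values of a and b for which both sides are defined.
Claim: a³ - b³ = (a-b)(a² + ab + b²).
Reasoning: Expand the right side: (a-b)(a² + ab + b²) = a³ + a²b + ab² - a²b - ab² - b³ = a³ - b³ (the middle terms cancel in pairs).
So the two sides agree for all real values of a and b for which both sides are defined.

Conclusion: True.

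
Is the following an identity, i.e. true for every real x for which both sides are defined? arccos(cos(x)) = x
No, this is NOT an identity.

Claim: arccos(cos(x)) = x.
Test a specific point where both sides are defined: x = -π/6.
LHS = arccos(cos(x)) ≈ 0.5236
RHS = x ≈ -0.5236
Since 0.5236 ≠ -0.5236, the equation fails at this point, so it cannot hold for every real x for which both sides are defined.
arccos only returns values in [0, π], so arccos(cos(x)) = x holds only for x in that interval, not for all real x.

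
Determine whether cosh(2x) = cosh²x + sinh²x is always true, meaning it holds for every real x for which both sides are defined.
Yes, this is an identity.

Claim: cosh(2x) = cosh²x + sinh²x.
Reasoning: cosh²x = (e^(2x) + 2 + e^(-2x))/4 and sinh²x = (e^(2x) - 2 + e^(-2x))/4. Adding gives (2e^(2x) + 2e^(-2x))/4 = (e^(2x) + e^(-2x))/2 = cosh(2x).
So the two sides agree for every real x for which both sides are defined.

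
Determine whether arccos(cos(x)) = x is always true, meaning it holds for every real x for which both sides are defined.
Claim: arccos(cos(x)) = x.
Test a specific point where both sides are defined: x = -π/4.
LHS = arccos(cos(x)) ≈ 0.7854
RHS = x ≈ -0.7854
Since 0.7854 ≠ -0.7854, the equation fails at this point, so it cannot hold for every real x for which both sides are defined.
arccos only returns values in [0, π], so arccos(cos(x)) = x holds only for x in that interval, not for all real x.

Conclusion: No, this is NOT an identity.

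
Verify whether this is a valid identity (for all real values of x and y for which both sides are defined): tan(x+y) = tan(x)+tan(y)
Claim: tan(x+y) = tan(x)+tan(y).
Test a specific point where both sides are defined: x = 3π/4, y = 2π/3.
LHS = tan(x+y) ≈ 3.7321
RHS = tan(x)+tan(y) ≈ -2.7321
Since 3.7321 ≠ -2.7321, the equation fails at this point, so it cannot hold for all real values of x and y for which both sides are defined.
The correct formula is tan(x+y) = (tan(x) + tan(y))/(1 - tan(x)tan(y)).

Conclusion: No, this is NOT an identity.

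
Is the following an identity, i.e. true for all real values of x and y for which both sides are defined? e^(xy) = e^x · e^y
Claim: e^(xy) = e^x · e^y.
Test a specific point where both sides are defined: x = 1, y = 1/2.
LHS = e^(xy) ≈ 1.6487
RHS = e^x · e^y ≈ 4.4817
Since 1.6487 ≠ 4.4817, the equation fails at this point, so it cannot hold for all real values of x and y for which both sides are defined.
e^x · e^y = e^(x+y), not e^(xy).

Conclusion: No, this is NOT an identity.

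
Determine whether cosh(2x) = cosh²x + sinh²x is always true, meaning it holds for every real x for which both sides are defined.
Yes, this is an identity.

Claim: cosh(2x) = cosh²x + sinh²x.
Reasoning: cosh²x = (e^(2x) + 2 + e^(-2x))/4 and sinh²x = (e^(2x) - 2 + e^(-2x))/4. Adding gives (2e^(2x) + 2e^(-2x))/4 = (e^(2x) + e^(-2x))/2 = cosh(2x).
So the two sides agree for every real x for which both sides are defined.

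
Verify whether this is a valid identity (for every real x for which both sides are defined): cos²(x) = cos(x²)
No, this is NOT an identity.

Claim: cos²(x) = cos(x²).
Test a specific point where both sides are defined: x = π.
LHS = cos²(x) ≈ 1.0000
RHS = cos(x²) ≈ -0.9027
Since 1.0000 ≠ -0.9027, the equation fails at this point, so it cannot hold for every real x for which both sides are defined.
cos²(x) means (cos x)², squaring the output; cos(x²) squares the input. These are different functions.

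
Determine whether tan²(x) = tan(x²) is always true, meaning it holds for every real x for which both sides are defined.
Claim: tan²(x) = tan(x²).
Test a specific point where both sides are defined: x = 2π/3.
LHS = tan²(x) ≈ 3.0000
RHS = tan(x²) ≈ 2.9590
Since 3.0000 ≠ 2.9590, the equation fails at this point, so it cannot hold for every real x for which both sides are defined.
tan²(x) means (tan x)², squaring the output; tan(x²) squares the input. These are different functions.

Conclusion: No, this is NOT an identity.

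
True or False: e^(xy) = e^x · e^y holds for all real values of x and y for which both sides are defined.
Claim: e^(xy) = e^x · e^y.
Test a specific point where both sides are defined: x = -1, y = 3/2.
LHS = e^(xy) ≈ 0.2231
RHS = e^x · e^y ≈ 1.6487
Since 0.2231 ≠ 1.6487, the equation fails at this point, so it cannot hold for all real values of x and y for which both sides are defined.
e^x · e^y = e^(x+y), not e^(xy).

Conclusion: False.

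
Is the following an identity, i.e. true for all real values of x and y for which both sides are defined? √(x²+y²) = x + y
No, this is NOT an identity.

Claim: √(x²+y²) = x + y.
Test a specific point where both sides are defined: x = -3, y = 5.
LHS = √(x²+y²) ≈ 5.8310
RHS = x + y ≈ 2.0000
Since 5.8310 ≠ 2.0000, the equation fails at this point, so it cannot hold for all real values of x and y for which both sides are defined.
(x+y)² = x² + 2xy + y², not x² + y², so the square root does not split this way.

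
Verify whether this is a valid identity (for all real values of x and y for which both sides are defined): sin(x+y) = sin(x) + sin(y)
No, this is NOT an identity.

Claim: sin(x+y) = sin(x) + sin(y).
Test a specific point where both sides are defined: x = 2π/3, y = π/4.
LHS = sin(x+y) ≈ 0.2588
RHS = sin(x) + sin(y) ≈ 1.5731
Since 0.2588 ≠ 1.5731, the equation fails at this point, so it cannot hold for all real values of x and y for which both sides are defined.
The correct expansion is sin(x+y) = sin(x)cos(y) + cos(x)sin(y); sine is not additive.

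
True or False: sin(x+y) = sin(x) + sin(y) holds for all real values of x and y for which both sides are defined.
Claim: sin(x+y) = sin(x) + sin(y).
Test a specific point where both sides are defined: x = -π/4, y = π.
LHS = sin(x+y) ≈ 0.7071
RHS = sin(x) + sin(y) ≈ -0.7071
Since 0.7071 ≠ -0.7071, the equation fails at this point, so it cannot hold for all real values of x and y for which both sides are defined.
The correct expansion is sin(x+y) = sin(x)cos(y) + cos(x)sin(y); sine is not additive.

Conclusion: False.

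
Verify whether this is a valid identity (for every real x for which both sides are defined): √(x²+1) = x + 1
Claim: √(x²+1) = x + 1.
Test a specific point where both sides are defined: x = 3.
LHS = √(x²+1) ≈ 3.1623
RHS = x + 1 ≈ 4.0000
Since 3.1623 ≠ 4.0000, the equation fails at this point, so it cannot hold for every real x for which both sides are defined.
(x+1)² = x² + 2x + 1 ≠ x² + 1 unless x = 0.

Conclusion: No, this is NOT an identity.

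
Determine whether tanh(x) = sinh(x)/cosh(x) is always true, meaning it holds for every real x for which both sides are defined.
Claim: tanh(x) = sinh(x)/cosh(x).
Reasoning: tanh(x) is defined as sinh(x)/cosh(x) = (e^x - e^-x)/(e^x + e^-x); cosh(x) ≥ 1 is never zero, so this holds for every real x.
So the two sides agree for every real x for which both sides are defined.

Conclusion: Yes, this is an identity.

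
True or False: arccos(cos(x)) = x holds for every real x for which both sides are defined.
Claim: arccos(cos(x)) = x.
Test a specific point where both sides are defined: x = -π/6.
LHS = arccos(cos(x)) ≈ 0.5236
RHS = x ≈ -0.5236
Since 0.5236 ≠ -0.5236, the equation fails at this point, so it cannot hold for every real x for which both sides are defined.
arccos only returns values in [0, π], so arccos(cos(x)) = x holds only for x in that interval, not for all real x.

Conclusion: False.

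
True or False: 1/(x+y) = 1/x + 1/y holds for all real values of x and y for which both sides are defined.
Claim: 1/(x+y) = 1/x + 1/y.
Test a specific point where both sides are defined: x = -2, y = -3.
LHS = 1/(x+y) ≈ -0.2000
RHS = 1/x + 1/y ≈ -0.8333
Since -0.2000 ≠ -0.8333, the equation fails at this point, so it cannot hold for all real values of x and y for which both sides are defined.
1/x + 1/y = (x+y)/(xy), which is not 1/(x+y).

Conclusion: False.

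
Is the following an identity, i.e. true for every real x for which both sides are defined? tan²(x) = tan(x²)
Claim: tan²(x) = tan(x²).
Test a specific point where both sides are defined: x = π/3.
LHS = tan²(x) ≈ 3.0000
RHS = tan(x²) ≈ 1.9485
Since 3.0000 ≠ 1.9485, the equation fails at this point, so it cannot hold for every real x for which both sides are defined.
tan²(x) means (tan x)², squaring the output; tan(x²) squares the input. These are different functions.

Conclusion: No, this is NOT an identity.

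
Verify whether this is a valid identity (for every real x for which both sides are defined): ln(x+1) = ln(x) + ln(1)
No, this is NOT an identity.

Claim: ln(x+1) = ln(x) + ln(1).
Test a specific point where both sides are defined: x = 3/2.
LHS = ln(x+1) ≈ 0.9163
RHS = ln(x) + ln(1) ≈ 0.4055
Since 0.9163 ≠ 0.4055, the equation fails at this point, so it cannot hold for every real x for which both sides are defined.
ln(1) = 0, so the right side is just ln(x), which differs from ln(x+1).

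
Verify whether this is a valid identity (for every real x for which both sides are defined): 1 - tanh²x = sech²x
Yes, this is an identity.

Claim: 1 - tanh²x = sech²x.
Reasoning: Divide cosh²x - sinh²x = 1 through by cosh²x (never zero): 1 - tanh²x = 1/cosh²x = sech²x.
So the two sides agree for every real x for which both sides are defined.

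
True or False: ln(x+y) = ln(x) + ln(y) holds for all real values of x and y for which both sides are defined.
False.

Claim: ln(x+y) = ln(x) + ln(y).
Test a specific point where both sides are defined: x = 5, y = 3.
LHS = ln(x+y) ≈ 2.0794
RHS = ln(x) + ln(y) ≈ 2.7081
Since 2.0794 ≠ 2.7081, the equation fails at this point, so it cannot hold for all real values of x and y for which both sides are defined.
ln(x) + ln(y) = ln(xy), not ln(x+y).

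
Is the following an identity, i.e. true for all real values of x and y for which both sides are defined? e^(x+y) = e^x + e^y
Claim: e^(x+y) = e^x + e^y.
Test a specific point where both sides are defined: x = 1/2, y = 1.
LHS = e^(x+y) ≈ 4.4817
RHS = e^x + e^y ≈ 4.3670
Since 4.4817 ≠ 4.3670, the equation fails at this point, so it cannot hold for all real values of x and y for which both sides are defined.
The correct rule is e^(x+y) = e^x · e^y (a product, not a sum).

Conclusion: No, this is NOT an identity.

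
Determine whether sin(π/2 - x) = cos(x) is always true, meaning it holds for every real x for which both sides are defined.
Yes, this is an identity.

Claim: sin(π/2 - x) = cos(x).
Reasoning: Use sin(u - v) = sin(u)cos(v) - cos(u)sin(v) with u = π/2, v = x: sin(π/2)cos(x) - cos(π/2)sin(x) = 1·cos(x) - 0·sin(x) = cos(x).
So the two sides agree for every real x for which both sides are defined.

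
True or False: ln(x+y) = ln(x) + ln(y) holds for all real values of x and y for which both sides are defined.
Claim: ln(x+y) = ln(x) + ln(y).
Test a specific point where both sides are defined: x = 3/2, y = 5.
LHS = ln(x+y) ≈ 1.8718
RHS = ln(x) + ln(y) ≈ 2.0149
Since 1.8718 ≠ 2.0149, the equation fails at this point, so it cannot hold for all real values of x and y for which both sides are defined.
ln(x) + ln(y) = ln(xy), not ln(x+y).

Conclusion: False.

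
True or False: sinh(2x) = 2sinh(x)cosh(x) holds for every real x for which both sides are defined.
Claim: sinh(2x) = 2sinh(x)cosh(x).
Reasoning: 2sinh(x)cosh(x) = 2 · (e^x - e^-x)/2 · (e^x + e^-x)/2 = (e^(2x) - e^(-2x))/2 = sinh(2x).
So the two sides agree for every real x for which both sides are defined.

Conclusion: True.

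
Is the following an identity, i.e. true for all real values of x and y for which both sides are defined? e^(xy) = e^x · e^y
No, this is NOT an identity.

Claim: e^(xy) = e^x · e^y.
Test a specific point where both sides are defined: x = 4, y = 3/2.
LHS = e^(xy) ≈ 403.4288
RHS = e^x · e^y ≈ 244.6919
Since 403.4288 ≠ 244.6919, the equation fails at this point, so it cannot hold for all real values of x and y for which both sides are defined.
e^x · e^y = e^(x+y), not e^(xy).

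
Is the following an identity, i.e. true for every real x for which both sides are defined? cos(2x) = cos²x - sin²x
Yes, this is an identity.

Claim: cos(2x) = cos²x - sin²x.
Reasoning: Put y = x in the addition formula cos(x+y) = cos(x)cos(y) - sin(x)sin(y): cos(2x) = cos²x - sin²x.
So the two sides agree for every real x for which both sides are defined.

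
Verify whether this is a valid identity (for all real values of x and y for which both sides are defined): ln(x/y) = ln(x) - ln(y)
Claim: ln(x/y) = ln(x) - ln(y).
Reasoning: Both sides are simultaneously defined only when x, y > 0. Write x = e^p, y = e^q. Then x/y = e^(p-q), so ln(x/y) = p - q = ln(x) - ln(y).
So the two sides agree for all real values of x and y for which both sides are defined.

Conclusion: Yes, this is an identity.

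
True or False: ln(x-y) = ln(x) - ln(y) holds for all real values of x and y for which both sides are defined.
False.

Claim: ln(x-y) = ln(x) - ln(y).
Test a specific point where both sides are defined: x = 3/2, y = 1/2.
LHS = ln(x-y) ≈ 0.0000
RHS = ln(x) - ln(y) ≈ 1.0986
Since 0.0000 ≠ 1.0986, the equation fails at this point, so it cannot hold for all real values of x and y for which both sides are defined.
ln(x) - ln(y) = ln(x/y), not ln(x-y).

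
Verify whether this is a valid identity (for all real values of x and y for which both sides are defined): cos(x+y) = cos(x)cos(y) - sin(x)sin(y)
Yes, this is an identity.

Claim: cos(x+y) = cos(x)cos(y) - sin(x)sin(y).
Reasoning: By Euler's formula e^(i(x+y)) = e^(ix)·e^(iy) = (cos x + i·sin x)(cos y + i·sin y). The real part of the left side is cos(x+y); the real part of the product is cos(x)cos(y) - sin(x)sin(y) (since i·i = -1).
So the two sides agree for all real values of x and y for which both sides are defined.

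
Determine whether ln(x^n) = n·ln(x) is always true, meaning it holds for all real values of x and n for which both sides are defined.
Claim: ln(x^n) = n·ln(x).
Reasoning: The right side requires x > 0. For x > 0, x^n = (e^(ln x))^n = e^(n·ln x), so taking ln of both sides gives ln(x^n) = n·ln(x).
So the two sides agree for all real values of x and n for which both sides are defined.

Conclusion: Yes, this is an identity.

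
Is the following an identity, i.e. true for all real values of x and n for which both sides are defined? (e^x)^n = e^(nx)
Claim: (e^x)^n = e^(nx).
Reasoning: e^x is a positive real number, and for a positive base B and real exponent n, B^n = e^(n·ln B). With B = e^x, ln B = x, so (e^x)^n = e^(n·x).
So the two sides agree for all real values of x and n for which both sides are defined.

Conclusion: Yes, this is an identity.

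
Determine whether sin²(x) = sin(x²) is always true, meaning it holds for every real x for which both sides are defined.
Claim: sin²(x) = sin(x²).
Test a specific point where both sides are defined: x = π/3.
LHS = sin²(x) ≈ 0.7500
RHS = sin(x²) ≈ 0.8897
Since 0.7500 ≠ 0.8897, the equation fails at this point, so it cannot hold for every real x for which both sides are defined.
sin²(x) means (sin x)², squaring the output; sin(x²) squares the input. These are different functions.

Conclusion: No, this is NOT an identity.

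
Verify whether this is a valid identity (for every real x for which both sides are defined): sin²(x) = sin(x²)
Claim: sin²(x) = sin(x²).
Test a specific point where both sides are defined: x = π/6.
LHS = sin²(x) ≈ 0.2500
RHS = sin(x²) ≈ 0.2707
Since 0.2500 ≠ 0.2707, the equation fails at this point, so it cannot hold for every real x for which both sides are defined.
sin²(x) means (sin x)², squaring the output; sin(x²) squares the input. These are different functions.

Conclusion: No, this is NOT an identity.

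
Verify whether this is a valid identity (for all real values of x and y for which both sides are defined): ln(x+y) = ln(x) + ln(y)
Claim: ln(x+y) = ln(x) + ln(y).
Test a specific point where both sides are defined: x = 1/2, y = 1/2.
LHS = ln(x+y) ≈ 0.0000
RHS = ln(x) + ln(y) ≈ -1.3863
Since 0.0000 ≠ -1.3863, the equation fails at this point, so it cannot hold for all real values of x and y for which both sides are defined.
ln(x) + ln(y) = ln(xy), not ln(x+y).

Conclusion: No, this is NOT an identity.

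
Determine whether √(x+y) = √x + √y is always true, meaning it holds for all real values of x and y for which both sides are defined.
Claim: √(x+y) = √x + √y.
Test a specific point where both sides are defined: x = 1, y = 5.
LHS = √(x+y) ≈ 2.4495
RHS = √x + √y ≈ 3.2361
Since 2.4495 ≠ 3.2361, the equation fails at this point, so it cannot hold for all real values of x and y for which both sides are defined.
Squaring the right side gives x + 2√(xy) + y, not x + y.

Conclusion: No, this is NOT an identity.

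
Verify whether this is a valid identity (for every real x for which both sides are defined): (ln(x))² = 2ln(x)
Claim: (ln(x))² = 2ln(x).
Test a specific point where both sides are defined: x = 5.
LHS = (ln(x))² ≈ 2.5903
RHS = 2ln(x) ≈ 3.2189
Since 2.5903 ≠ 3.2189, the equation fails at this point, so it cannot hold for every real x for which both sides are defined.
2ln(x) equals ln(x²), which is not the same as (ln x)².

Conclusion: No, this is NOT an identity.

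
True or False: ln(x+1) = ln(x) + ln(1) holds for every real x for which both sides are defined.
False.

Claim: ln(x+1) = ln(x) + ln(1).
Test a specific point where both sides are defined: x = 3.
LHS = ln(x+1) ≈ 1.3863
RHS = ln(x) + ln(1) ≈ 1.0986
Since 1.3863 ≠ 1.0986, the equation fails at this point, so it cannot hold for every real x for which both sides are defined.
ln(1) = 0, so the right side is just ln(x), which differs from ln(x+1).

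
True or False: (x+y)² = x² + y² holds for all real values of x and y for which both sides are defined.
Claim: (x+y)² = x² + y².
Test a specific point where both sides are defined: x = 3/2, y = -3.
LHS = (x+y)² ≈ 2.2500
RHS = x² + y² ≈ 11.2500
Since 2.2500 ≠ 11.2500, the equation fails at this point, so it cannot hold for all real values of x and y for which both sides are defined.
The correct expansion is (x+y)² = x² + 2xy + y²; the cross term 2xy is missing.

Conclusion: False.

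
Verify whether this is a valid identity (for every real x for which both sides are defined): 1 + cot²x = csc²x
Yes, this is an identity.

Claim: 1 + cot²x = csc²x.
Reasoning: Start from sin²x + cos²x = 1 and divide every term by sin²x (allowed wherever cot x and csc x are defined): 1 + cot²x = 1/sin²x = csc²x.
So the two sides agree for every real x for which both sides are defined.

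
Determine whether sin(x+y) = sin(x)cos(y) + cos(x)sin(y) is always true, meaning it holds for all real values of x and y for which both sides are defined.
Claim: sin(x+y) = sin(x)cos(y) + cos(x)sin(y).
Reasoning: By Euler's formula e^(i(x+y)) = e^(ix)·e^(iy) = (cos x + i·sin x)(cos y + i·sin y). The imaginary part of the left side is sin(x+y); the imaginary part of the product is sin(x)cos(y) + cos(x)sin(y).
So the two sides agree for all real values of x and y for which both sides are defined.

Conclusion: Yes, this is an identity.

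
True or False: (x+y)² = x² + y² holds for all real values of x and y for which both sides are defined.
Claim: (x+y)² = x² + y².
Test a specific point where both sides are defined: x = 4, y = -3.
LHS = (x+y)² ≈ 1.0000
RHS = x² + y² ≈ 25.0000
Since 1.0000 ≠ 25.0000, the equation fails at this point, so it cannot hold for all real values of x and y for which both sides are defined.
The correct expansion is (x+y)² = x² + 2xy + y²; the cross term 2xy is missing.

Conclusion: False.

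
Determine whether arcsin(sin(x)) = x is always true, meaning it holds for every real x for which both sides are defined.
Claim: arcsin(sin(x)) = x.
Test a specific point where both sides are defined: x = 2π/3.
LHS = arcsin(sin(x)) ≈ 1.0472
RHS = x ≈ 2.0944
Since 1.0472 ≠ 2.0944, the equation fails at this point, so it cannot hold for every real x for which both sides are defined.
arcsin only returns values in [-π/2, π/2], so arcsin(sin(x)) = x holds only for x in that interval, not for all real x.

Conclusion: No, this is NOT an identity.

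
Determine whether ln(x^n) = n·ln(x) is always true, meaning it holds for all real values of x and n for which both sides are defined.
Claim: ln(x^n) = n·ln(x).
Reasoning: The right side requires x > 0. For x > 0, x^n = (e^(ln x))^n = e^(n·ln x), so taking ln of both sides gives ln(x^n) = n·ln(x).
So the two sides agree for all real values of x and n for which both sides are defined.

Conclusion: Yes, this is an identity.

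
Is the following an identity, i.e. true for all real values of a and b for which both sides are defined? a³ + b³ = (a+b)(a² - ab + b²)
Claim: a³ + b³ = (a+b)(a² - ab + b²).
Reasoning: Expand the right side: (a+b)(a² - ab + b²) = a³ - a²b + ab² + a²b - ab² + b³ = a³ + b³ (the middle terms cancel in pairs).
So the two sides agree for all real values of a and b for which both sides are defined.

Conclusion: Yes, this is an identity.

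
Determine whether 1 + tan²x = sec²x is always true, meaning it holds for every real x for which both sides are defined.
Claim: 1 + tan²x = sec²x.
Reasoning: Start from sin²x + cos²x = 1 and divide every term by cos²x (allowed wherever tan x and sec x are defined): tan²x + 1 = 1/cos²x = sec²x.
So the two sides agree for every real x for which both sides are defined.

Conclusion: Yes, this is an identity.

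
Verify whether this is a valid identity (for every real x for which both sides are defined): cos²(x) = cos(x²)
Claim: cos²(x) = cos(x²).
Test a specific point where both sides are defined: x = π/3.
LHS = cos²(x) ≈ 0.2500
RHS = cos(x²) ≈ 0.4566
Since 0.2500 ≠ 0.4566, the equation fails at this point, so it cannot hold for every real x for which both sides are defined.
cos²(x) means (cos x)², squaring the output; cos(x²) squares the input. These are different functions.

Conclusion: No, this is NOT an identity.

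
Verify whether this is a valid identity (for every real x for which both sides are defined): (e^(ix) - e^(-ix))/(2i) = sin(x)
Claim: (e^(ix) - e^(-ix))/(2i) = sin(x).
Reasoning: By Euler's formula e^(ix) = cos(x) + i·sin(x) and e^(-ix) = cos(x) - i·sin(x). Subtracting cancels the cosine terms: e^(ix) - e^(-ix) = 2i·sin(x); divide by 2i.
So the two sides agree for every real x for which both sides are defined.

Conclusion: Yes, this is an identity.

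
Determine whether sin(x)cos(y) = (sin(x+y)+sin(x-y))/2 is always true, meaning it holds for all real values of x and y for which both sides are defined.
Claim: sin(x)cos(y) = (sin(x+y)+sin(x-y))/2.
Reasoning: sin(x+y) = sin(x)cos(y) + cos(x)sin(y) and sin(x-y) = sin(x)cos(y) - cos(x)sin(y). Adding, sin(x+y) + sin(x-y) = 2sin(x)cos(y); divide by 2.
So the two sides agree for all real values of x and y for which both sides are defined.

Conclusion: Yes, this is an identity.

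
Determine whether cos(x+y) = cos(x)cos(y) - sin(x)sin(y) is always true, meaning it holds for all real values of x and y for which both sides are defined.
Claim: cos(x+y) = cos(x)cos(y) - sin(x)sin(y).
Reasoning: By Euler's formula e^(i(x+y)) = e^(ix)·e^(iy) = (cos x + i·sin x)(cos y + i·sin y). The real part of the left side is cos(x+y); the real part of the product is cos(x)cos(y) - sin(x)sin(y) (since i·i = -1).
So the two sides agree for all real values of x and y for which both sides are defined.

Conclusion: Yes, this is an identity.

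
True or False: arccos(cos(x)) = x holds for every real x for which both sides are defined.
Claim: arccos(cos(x)) = x.
Test a specific point where both sides are defined: x = -π/3.
LHS = arccos(cos(x)) ≈ 1.0472
RHS = x ≈ -1.0472
Since 1.0472 ≠ -1.0472, the equation fails at this point, so it cannot hold for every real x for which both sides are defined.
arccos only returns values in [0, π], so arccos(cos(x)) = x holds only for x in that interval, not for all real x.

Conclusion: False.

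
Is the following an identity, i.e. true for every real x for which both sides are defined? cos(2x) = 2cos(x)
No, this is NOT an identity.

Claim: cos(2x) = 2cos(x).
Test a specific point where both sides are defined: x = -π/6.
LHS = cos(2x) ≈ 0.5000
RHS = 2cos(x) ≈ 1.7321
Since 0.5000 ≠ 1.7321, the equation fails at this point, so it cannot hold for every real x for which both sides are defined.
The correct double-angle formula is cos(2x) = cos²x - sin²x.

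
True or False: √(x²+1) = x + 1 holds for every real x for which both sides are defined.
Claim: √(x²+1) = x + 1.
Test a specific point where both sides are defined: x = -1.
LHS = √(x²+1) ≈ 1.4142
RHS = x + 1 ≈ 0.0000
Since 1.4142 ≠ 0.0000, the equation fails at this point, so it cannot hold for every real x for which both sides are defined.
(x+1)² = x² + 2x + 1 ≠ x² + 1 unless x = 0.

Conclusion: False.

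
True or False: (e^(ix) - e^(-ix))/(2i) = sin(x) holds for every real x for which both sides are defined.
Claim: (e^(ix) - e^(-ix))/(2i) = sin(x).
Reasoning: By Euler's formula e^(ix) = cos(x) + i·sin(x) and e^(-ix) = cos(x) - i·sin(x). Subtracting cancels the cosine terms: e^(ix) - e^(-ix) = 2i·sin(x); divide by 2i.
So the two sides agree for every real x for which both sides are defined.

Conclusion: True.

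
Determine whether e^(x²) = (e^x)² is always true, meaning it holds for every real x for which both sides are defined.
Claim: e^(x²) = (e^x)².
Test a specific point where both sides are defined: x = 1/2.
LHS = e^(x²) ≈ 1.2840
RHS = (e^x)² ≈ 2.7183
Since 1.2840 ≠ 2.7183, the equation fails at this point, so it cannot hold for every real x for which both sides are defined.
(e^x)² = e^(2x), and 2x ≠ x² in general.

Conclusion: No, this is NOT an identity.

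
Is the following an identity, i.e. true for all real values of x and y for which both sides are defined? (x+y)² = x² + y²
No, this is NOT an identity.

Claim: (x+y)² = x² + y².
Test a specific point where both sides are defined: x = 1/2, y = 3.
LHS = (x+y)² ≈ 12.2500
RHS = x² + y² ≈ 9.2500
Since 12.2500 ≠ 9.2500, the equation fails at this point, so it cannot hold for all real values of x and y for which both sides are defined.
The correct expansion is (x+y)² = x² + 2xy + y²; the cross term 2xy is missing.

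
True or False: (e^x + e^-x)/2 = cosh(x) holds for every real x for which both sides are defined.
Claim: (e^x + e^-x)/2 = cosh(x).
Reasoning: This is exactly the definition of the hyperbolic cosine: cosh(x) := (e^x + e^-x)/2.
So the two sides agree for every real x for which both sides are defined.

Conclusion: True.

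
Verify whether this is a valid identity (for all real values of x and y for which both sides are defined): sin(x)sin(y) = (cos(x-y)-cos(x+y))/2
Claim: sin(x)sin(y) = (cos(x-y)-cos(x+y))/2.
Reasoning: cos(x-y) = cos(x)cos(y) + sin(x)sin(y) and cos(x+y) = cos(x)cos(y) - sin(x)sin(y). Subtracting, cos(x-y) - cos(x+y) = 2sin(x)sin(y); divide by 2.
So the two sides agree for all real values of x and y for which both sides are defined.

Conclusion: Yes, this is an identity.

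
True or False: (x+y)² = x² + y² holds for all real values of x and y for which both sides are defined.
Claim: (x+y)² = x² + y².
Test a specific point where both sides are defined: x = -3, y = 1/2.
LHS = (x+y)² ≈ 6.2500
RHS = x² + y² ≈ 9.2500
Since 6.2500 ≠ 9.2500, the equation fails at this point, so it cannot hold for all real values of x and y for which both sides are defined.
The correct expansion is (x+y)² = x² + 2xy + y²; the cross term 2xy is missing.

Conclusion: False.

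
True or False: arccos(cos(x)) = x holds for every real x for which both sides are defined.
False.

Claim: arccos(cos(x)) = x.
Test a specific point where both sides are defined: x = -π/4.
LHS = arccos(cos(x)) ≈ 0.7854
RHS = x ≈ -0.7854
Since 0.7854 ≠ -0.7854, the equation fails at this point, so it cannot hold for every real x for which both sides are defined.
arccos only returns values in [0, π], so arccos(cos(x)) = x holds only for x in that interval, not for all real x.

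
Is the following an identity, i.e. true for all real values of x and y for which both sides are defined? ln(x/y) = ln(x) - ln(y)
Yes, this is an identity.

Claim: ln(x/y) = ln(x) - ln(y).
Reasoning: Both sides are simultaneously defined only when x, y > 0. Write x = e^p, y = e^q. Then x/y = e^(p-q), so ln(x/y) = p - q = ln(x) - ln(y).
So the two sides agree for all real values of x and y for which both sides are defined.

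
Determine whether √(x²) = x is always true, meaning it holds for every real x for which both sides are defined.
Claim: √(x²) = x.
Test a specific point where both sides are defined: x = -3.
LHS = √(x²) ≈ 3.0000
RHS = x ≈ -3.0000
Since 3.0000 ≠ -3.0000, the equation fails at this point, so it cannot hold for every real x for which both sides are defined.
√(x²) = |x|, which differs from x whenever x < 0 (both sides are defined for every real x).

Conclusion: No, this is NOT an identity.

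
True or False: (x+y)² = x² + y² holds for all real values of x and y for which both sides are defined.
False.

Claim: (x+y)² = x² + y².
Test a specific point where both sides are defined: x = 1/2, y = 4.
LHS = (x+y)² ≈ 20.2500
RHS = x² + y² ≈ 16.2500
Since 20.2500 ≠ 16.2500, the equation fails at this point, so it cannot hold for all real values of x and y for which both sides are defined.
The correct expansion is (x+y)² = x² + 2xy + y²; the cross term 2xy is missing.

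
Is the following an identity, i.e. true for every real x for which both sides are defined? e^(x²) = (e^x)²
Claim: e^(x²) = (e^x)².
Test a specific point where both sides are defined: x = 3.
LHS = e^(x²) ≈ 8103.0839
RHS = (e^x)² ≈ 403.4288
Since 8103.0839 ≠ 403.4288, the equation fails at this point, so it cannot hold for every real x for which both sides are defined.
(e^x)² = e^(2x), and 2x ≠ x² in general.

Conclusion: No, this is NOT an identity.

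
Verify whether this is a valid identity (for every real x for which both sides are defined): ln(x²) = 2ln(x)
Claim: ln(x²) = 2ln(x).
Reasoning: The right side requires x > 0. For x > 0, x² = (e^(ln x))² = e^(2ln x), so ln(x²) = 2ln(x). (For x < 0 the right side is undefined, so those values are outside the claim.)
So the two sides agree for every real x for which both sides are defined.

Conclusion: Yes, this is an identity.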